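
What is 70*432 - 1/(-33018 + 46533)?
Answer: 408693599/13515 ≈ 30240.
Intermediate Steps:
70*432 - 1/(-33018 + 46533) = 30240 - 1/13515 = 408693599/13515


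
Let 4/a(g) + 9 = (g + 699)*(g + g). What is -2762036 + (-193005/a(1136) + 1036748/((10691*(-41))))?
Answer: -352711944593136361/1753324 ≈ -2.0117e+11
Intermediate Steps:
a(g) = 4/(-9 + 2*g*(699 + g)) (a(g) = 4/(-9 + (g + 699)*(g + g)) = 4/(-9 + (699 + g)*(2*g)) = 4/(-9 + 2*g*(699 + g)))
-2762036 + (-193005/a(1136) + 1036748/((10691*(-41)))) = -2762036 + (-193005/(4/(-9 + 2*1136² + 1398*1136)) + 1036748/((10691*(-41)))) = -2762036 + (-193005/(4/(-9 + 2*1290496 + 1588128)) + 1036748/(-438331)) = -2762036 + (-193005/(4/(-9 + 2580992 + 1588128)) + 1036748*(-1/438331)) = -2762036 + (-193005/(4/4169111) - 1036748/438331) = -2762036 + (-193005/(4*(1/4169111)) - 1036748/438331) = -2762036 + (-193005/4/4169111 - 1036748/438331) = -2762036 + (-193005*4169111/4 - 1036748/438331) = -2762036 + (-804659268555/4 - 1036748/438331) = -2762036 - 352707101849128697/1753324 = -352711944593136361/1753324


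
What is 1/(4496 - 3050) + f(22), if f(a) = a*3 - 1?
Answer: 93991/1446 ≈ 65.001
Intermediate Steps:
f(a) = -1 + 3*a (f(a) = 3*a - 1 = -1 + 3*a)
1/(4496 - 3050) + f(22) = 1/(4496 - 3050) + (-1 + 3*22) = 1/1446 + (-1 + 66) = 1/1446 + 65 = 93991/1446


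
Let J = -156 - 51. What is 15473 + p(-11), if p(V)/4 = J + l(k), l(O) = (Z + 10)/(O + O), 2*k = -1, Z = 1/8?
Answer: 29209/2 ≈ 14605.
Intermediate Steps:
Z = ⅛ ≈ 0.12500
k = -½ (k = (½)*(-1) = -½ ≈ -0.50000)
l(O) = 81/(16*O) (l(O) = (⅛ + 10)/(O + O) = 81/(8*((2*O))) = 81*(1/(2*O))/8 = 81/(16*O))
J = -207
p(V) = -1737/2 (p(V) = 4*(-207 + 81/(16*(-½))) = 4*(-207 + (81/16)*(-2)) = 4*(-207 - 81/8) = 4*(-1737/8) = -1737/2)
15473 + p(-11) = 15473 - 1737/2 = 29209/2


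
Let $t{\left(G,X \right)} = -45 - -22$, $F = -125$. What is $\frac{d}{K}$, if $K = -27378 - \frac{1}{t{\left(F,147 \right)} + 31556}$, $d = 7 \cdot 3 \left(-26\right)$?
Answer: $\frac{17217018}{863310475} \approx 0.019943$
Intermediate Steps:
$t{\left(G,X \right)} = -23$ ($t{\left(G,X \right)} = -45 + 22 = -23$)
$d = -546$ ($d = 21 \left(-26\right) = -546$)
$K = - \frac{863310475}{31533}$ ($K = -27378 - \frac{1}{-23 + 31556} = -27378 - \frac{1}{31533} = - \frac{863310475}{31533} \approx -27378.0$)
$\frac{d}{K} = - \frac{546}{- \frac{863310475}{31533}} = \left(-546\right) \left(- \frac{31533}{863310475}\right) = \frac{17217018}{863310475}$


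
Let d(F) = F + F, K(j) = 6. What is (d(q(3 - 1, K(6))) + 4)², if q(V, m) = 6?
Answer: 256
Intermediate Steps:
d(F) = 2*F
(d(q(3 - 1, K(6))) + 4)² = (2*6 + 4)² = (12 + 4)² = 16² = 256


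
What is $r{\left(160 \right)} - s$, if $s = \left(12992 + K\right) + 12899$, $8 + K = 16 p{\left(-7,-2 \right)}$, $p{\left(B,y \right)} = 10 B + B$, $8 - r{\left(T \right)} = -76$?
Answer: $-24567$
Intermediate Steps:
$r{\left(T \right)} = 84$ ($r{\left(T \right)} = 8 - -76 = 8 + 76 = 84$)
$p{\left(B,y \right)} = 11 B$
$K = -1240$ ($K = -8 + 16 \cdot 11 \left(-7\right) = -8 + 16 \left(-77\right) = -8 - 1232 = -1240$)
$s = 24651$ ($s = \left(12992 - 1240\right) + 12899 = 11752 + 12899 = 24651$)
$r{\left(160 \right)} - s = 84 - 24651 = -24567$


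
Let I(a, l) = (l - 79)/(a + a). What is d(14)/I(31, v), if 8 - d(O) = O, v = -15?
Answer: 186/47 ≈ 3.9574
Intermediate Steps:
d(O) = 8 - O
I(a, l) = (-79 + l)/(2*a) (I(a, l) = (-79 + l)/((2*a)) = (-79 + l)*(1/(2*a)) = (-79 + l)/(2*a))
d(14)/I(31, v) = (8 - 1*14)/(((½)*(-79 - 15)/31)) = (8 - 14)/(((½)*(1/31)*(-94))) = -6/(-47/31) = -6*(-31/47) = 186/47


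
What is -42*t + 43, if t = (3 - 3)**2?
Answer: 43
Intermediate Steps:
t = 0 (t = 0**2 = 0)
-42*t + 43 = -42*0 + 43 = 0 + 43 = 43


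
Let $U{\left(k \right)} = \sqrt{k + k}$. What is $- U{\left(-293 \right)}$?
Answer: $- i \sqrt{586} \approx - 24.207 i$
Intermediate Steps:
$U{\left(k \right)} = \sqrt{2} \sqrt{k}$ ($U{\left(k \right)} = \sqrt{2 k} = \sqrt{2} \sqrt{k}$)
$- U{\left(-293 \right)} = - \sqrt{2} \sqrt{-293} = - \sqrt{2} i \sqrt{293} = - i \sqrt{586}$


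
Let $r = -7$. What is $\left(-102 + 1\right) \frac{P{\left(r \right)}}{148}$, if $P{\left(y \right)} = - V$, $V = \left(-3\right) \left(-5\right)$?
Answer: $\frac{1515}{148} \approx 10.236$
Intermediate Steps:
$V = 15$
$P{\left(y \right)} = -15$ ($P{\left(y \right)} = \left(-1\right) 15 = -15$)
$\left(-102 + 1\right) \frac{P{\left(r \right)}}{148} = \left(-102 + 1\right) \left(- \frac{15}{148}\right) = - 101 \left(\left(-15\right) \frac{1}{148}\right) = \left(-101\right) \left(- \frac{15}{148}\right) = \frac{1515}{148}$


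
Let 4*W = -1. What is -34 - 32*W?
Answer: -26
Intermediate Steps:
W = -1/4 (W = (1/4)*(-1) = -1/4 ≈ -0.25000)
-34 - 32*W = -34 - 32*(-1/4) = -34 + 8 = -26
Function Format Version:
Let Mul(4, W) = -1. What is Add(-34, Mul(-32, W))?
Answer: -26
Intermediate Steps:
W = Rational(-1, 4) (W = Mul(Rational(1, 4), -1) = Rational(-1, 4) ≈ -0.25000)
Add(-34, Mul(-32, W)) = Add(-34, Mul(-32, Rational(-1, 4))) = Add(-34, 8) = -26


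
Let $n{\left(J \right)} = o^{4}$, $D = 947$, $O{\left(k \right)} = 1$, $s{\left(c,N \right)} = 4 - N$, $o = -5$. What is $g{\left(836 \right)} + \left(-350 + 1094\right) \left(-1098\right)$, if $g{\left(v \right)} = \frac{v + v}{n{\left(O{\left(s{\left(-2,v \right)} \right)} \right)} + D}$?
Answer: $- \frac{321045998}{393} \approx -8.1691 \cdot 10^{5}$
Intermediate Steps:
$n{\left(J \right)} = 625$ ($n{\left(J \right)} = \left(-5\right)^{4} = 625$)
$g{\left(v \right)} = \frac{v}{786}$ ($g{\left(v \right)} = \frac{v + v}{625 + 947} = \frac{2 v}{1572} = 2 v \frac{1}{1572} = \frac{v}{786}$)
$g{\left(836 \right)} + \left(-350 + 1094\right) \left(-1098\right) = \frac{1}{786} \cdot 836 + \left(-350 + 1094\right) \left(-1098\right) = \frac{418}{393} + 744 \left(-1098\right) = \frac{418}{393} - 816912 = - \frac{321045998}{393}$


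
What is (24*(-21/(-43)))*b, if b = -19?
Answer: -9576/43 ≈ -222.70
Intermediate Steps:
(24*(-21/(-43)))*b = (24*(-21/(-43)))*(-19) = (24*(-21*(-1/43)))*(-19) = (24*(21/43))*(-19) = (504/43)*(-19) = -9576/43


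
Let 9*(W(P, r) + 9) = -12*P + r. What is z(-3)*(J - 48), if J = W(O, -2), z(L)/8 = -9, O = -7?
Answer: 3448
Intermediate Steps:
W(P, r) = -9 - 4*P/3 + r/9 (W(P, r) = -9 + (-12*P + r)/9 = -9 + (r - 12*P)/9 = -9 + (-4*P/3 + r/9) = -9 - 4*P/3 + r/9)
z(L) = -72 (z(L) = 8*(-9) = -72)
J = ⅑ (J = -9 - 4/3*(-7) + (⅑)*(-2) = -9 + 28/3 - 2/9 = ⅑ ≈ 0.11111)
z(-3)*(J - 48) = -72*(⅑ - 48) = -72*(-431/9) = 3448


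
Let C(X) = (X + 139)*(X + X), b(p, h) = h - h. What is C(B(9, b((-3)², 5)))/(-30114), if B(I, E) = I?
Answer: -148/1673 ≈ -0.088464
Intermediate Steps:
b(p, h) = 0
C(X) = 2*X*(139 + X) (C(X) = (139 + X)*(2*X) = 2*X*(139 + X))
C(B(9, b((-3)², 5)))/(-30114) = (2*9*(139 + 9))/(-30114) = (2*9*148)*(-1/30114) = 2664*(-1/30114) = -148/1673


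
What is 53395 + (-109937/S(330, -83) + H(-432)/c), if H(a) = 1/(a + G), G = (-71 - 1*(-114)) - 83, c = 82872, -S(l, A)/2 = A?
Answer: 171201733458253/3246593472 ≈ 52733.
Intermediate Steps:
S(l, A) = -2*A
G = -40 (G = (-71 + 114) - 83 = 43 - 83 = -40)
H(a) = 1/(-40 + a) (H(a) = 1/(a - 40) = 1/(-40 + a))
53395 + (-109937/S(330, -83) + H(-432)/c) = 53395 + (-109937/((-2*(-83))) + 1/(-40 - 432*82872)) = 53395 + (-109937/166 + (1/82872)/(-472)) = 53395 + (-109937*1/166 - 1/472*1/82872) = 53395 + (-109937/166 - 1/39115584) = 53395 - 2150124979187/3246593472 = 171201733458253/3246593472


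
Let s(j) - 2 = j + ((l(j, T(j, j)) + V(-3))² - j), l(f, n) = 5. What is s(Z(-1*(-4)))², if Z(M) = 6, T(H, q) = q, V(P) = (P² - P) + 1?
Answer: 106276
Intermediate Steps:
V(P) = 1 + P² - P
s(j) = 326 (s(j) = 2 + (j + ((5 + (1 + (-3)² - 1*(-3)))² - j)) = 2 + (j + ((5 + (1 + 9 + 3))² - j)) = 2 + (j + ((5 + 13)² - j)) = 2 + (j + (18² - j)) = 2 + (j + (324 - j)) = 2 + 324 = 326)
s(Z(-1*(-4)))² = 326² = 106276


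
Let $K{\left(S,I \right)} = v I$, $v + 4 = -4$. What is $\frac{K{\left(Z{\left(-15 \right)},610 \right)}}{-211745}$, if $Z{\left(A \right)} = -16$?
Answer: $\frac{976}{42349} \approx 0.023047$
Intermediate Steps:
$v = -8$ ($v = -4 - 4 = -8$)
$K{\left(S,I \right)} = - 8 I$
$\frac{K{\left(Z{\left(-15 \right)},610 \right)}}{-211745} = \frac{\left(-8\right) 610}{-211745} = \left(-4880\right) \left(- \frac{1}{211745}\right) = \frac{976}{42349}$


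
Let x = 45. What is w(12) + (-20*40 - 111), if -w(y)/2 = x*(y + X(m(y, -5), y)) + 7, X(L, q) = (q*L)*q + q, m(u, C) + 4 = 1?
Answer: 35795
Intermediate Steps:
m(u, C) = -3 (m(u, C) = -4 + 1 = -3)
X(L, q) = q + L*q**2 (X(L, q) = (L*q)*q + q = L*q**2 + q = q + L*q**2)
w(y) = -14 - 90*y - 90*y*(1 - 3*y) (w(y) = -2*(45*(y + y*(1 - 3*y)) + 7) = -2*((45*y + 45*y*(1 - 3*y)) + 7) = -2*(7 + 45*y + 45*y*(1 - 3*y)) = -14 - 90*y - 90*y*(1 - 3*y))
w(12) + (-20*40 - 111) = (-14 - 180*12 + 270*12**2) + (-20*40 - 111) = (-14 - 2160 + 270*144) + (-800 - 111) = (-14 - 2160 + 38880) - 911 = 36706 - 911 = 35795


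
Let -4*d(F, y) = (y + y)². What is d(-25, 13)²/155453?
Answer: 28561/155453 ≈ 0.18373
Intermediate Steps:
d(F, y) = -y² (d(F, y) = -(y + y)²/4 = -4*y²/4 = -y²)
d(-25, 13)²/155453 = (-1*13²)²/155453 = (-1*169)²*(1/155453) = (-169)²*(1/155453) = 28561*(1/155453) = 28561/155453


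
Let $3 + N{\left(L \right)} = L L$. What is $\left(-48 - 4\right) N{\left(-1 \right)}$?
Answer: $104$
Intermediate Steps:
$N{\left(L \right)} = -3 + L^{2}$ ($N{\left(L \right)} = -3 + L L = -3 + L^{2}$)
$\left(-48 - 4\right) N{\left(-1 \right)} = \left(-48 - 4\right) \left(-3 + \left(-1\right)^{2}\right) = - 52 \left(-3 + 1\right) = \left(-52\right) \left(-2\right) = 104$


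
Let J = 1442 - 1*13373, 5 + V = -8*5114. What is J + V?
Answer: -52848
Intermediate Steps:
V = -40917 (V = -5 - 8*5114 = -5 - 40912 = -40917)
J = -11931 (J = 1442 - 13373 = -11931)
J + V = -11931 - 40917 = -52848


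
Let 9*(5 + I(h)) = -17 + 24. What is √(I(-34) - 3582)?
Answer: 2*I*√8069/3 ≈ 59.885*I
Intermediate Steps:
I(h) = -38/9 (I(h) = -5 + (-17 + 24)/9 = -5 + (⅑)*7 = -5 + 7/9 = -38/9)
√(I(-34) - 3582) = √(-38/9 - 3582) = √(-32276/9) = 2*I*√8069/3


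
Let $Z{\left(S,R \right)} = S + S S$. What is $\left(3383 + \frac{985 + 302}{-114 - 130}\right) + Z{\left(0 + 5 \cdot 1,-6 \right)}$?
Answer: $\frac{831485}{244} \approx 3407.7$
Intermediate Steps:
$Z{\left(S,R \right)} = S + S^{2}$
$\left(3383 + \frac{985 + 302}{-114 - 130}\right) + Z{\left(0 + 5 \cdot 1,-6 \right)} = \left(3383 + \frac{985 + 302}{-114 - 130}\right) + \left(0 + 5 \cdot 1\right) \left(1 + \left(0 + 5 \cdot 1\right)\right) = \left(3383 + \frac{1287}{-244}\right) + \left(0 + 5\right) \left(1 + \left(0 + 5\right)\right) = \left(3383 + 1287 \left(- \frac{1}{244}\right)\right) + 5 \left(1 + 5\right) = \left(3383 - \frac{1287}{244}\right) + 5 \cdot 6 = \frac{824165}{244} + 30 = \frac{831485}{244}$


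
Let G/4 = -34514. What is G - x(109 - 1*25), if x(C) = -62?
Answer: -137994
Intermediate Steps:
G = -138056 (G = 4*(-34514) = -138056)
G - x(109 - 1*25) = -138056 - 1*(-62) = -138056 + 62 = -137994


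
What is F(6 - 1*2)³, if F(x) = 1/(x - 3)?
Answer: 1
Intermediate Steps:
F(x) = 1/(-3 + x)
F(6 - 1*2)³ = (1/(-3 + (6 - 1*2)))³ = (1/(-3 + (6 - 2)))³ = (1/(-3 + 4))³ = (1/1)³ = 1³ = 1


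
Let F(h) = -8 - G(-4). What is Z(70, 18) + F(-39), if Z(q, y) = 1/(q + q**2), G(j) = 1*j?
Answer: -19879/4970 ≈ -3.9998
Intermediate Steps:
G(j) = j
F(h) = -4 (F(h) = -8 - 1*(-4) = -8 + 4 = -4)
Z(70, 18) + F(-39) = 1/(70*(1 + 70)) - 4 = (1/70)/71 - 4 = (1/70)*(1/71) - 4 = 1/4970 - 4 = -19879/4970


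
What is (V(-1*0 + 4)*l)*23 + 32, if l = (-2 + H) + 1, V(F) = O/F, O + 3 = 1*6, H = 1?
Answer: 32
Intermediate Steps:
O = 3 (O = -3 + 1*6 = -3 + 6 = 3)
V(F) = 3/F
l = 0 (l = (-2 + 1) + 1 = -1 + 1 = 0)
(V(-1*0 + 4)*l)*23 + 32 = ((3/(-1*0 + 4))*0)*23 + 32 = ((3/(0 + 4))*0)*23 + 32 = ((3/4)*0)*23 + 32 = ((3*(¼))*0)*23 + 32 = ((¾)*0)*23 + 32 = 0*23 + 32 = 0 + 32 = 32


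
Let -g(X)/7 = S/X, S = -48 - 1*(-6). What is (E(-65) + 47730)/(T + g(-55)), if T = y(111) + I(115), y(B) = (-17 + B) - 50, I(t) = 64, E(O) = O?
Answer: 2621575/5646 ≈ 464.32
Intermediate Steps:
S = -42 (S = -48 + 6 = -42)
g(X) = 294/X (g(X) = -(-294)/X = 294/X)
y(B) = -67 + B
T = 108 (T = (-67 + 111) + 64 = 44 + 64 = 108)
(E(-65) + 47730)/(T + g(-55)) = (-65 + 47730)/(108 + 294/(-55)) = 47665/(108 + 294*(-1/55)) = 47665/(108 - 294/55) = 47665/(5646/55) = 47665*(55/5646) = 2621575/5646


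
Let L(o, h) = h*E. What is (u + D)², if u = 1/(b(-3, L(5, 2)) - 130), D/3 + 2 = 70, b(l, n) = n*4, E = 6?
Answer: 279792529/6724 ≈ 41611.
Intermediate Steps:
L(o, h) = 6*h (L(o, h) = h*6 = 6*h)
b(l, n) = 4*n
D = 204 (D = -6 + 3*70 = -6 + 210 = 204)
u = -1/82 (u = 1/(4*(6*2) - 130) = 1/(4*12 - 130) = 1/(48 - 130) = 1/(-82) = -1/82 ≈ -0.012195)
(u + D)² = (-1/82 + 204)² = (16727/82)² = 279792529/6724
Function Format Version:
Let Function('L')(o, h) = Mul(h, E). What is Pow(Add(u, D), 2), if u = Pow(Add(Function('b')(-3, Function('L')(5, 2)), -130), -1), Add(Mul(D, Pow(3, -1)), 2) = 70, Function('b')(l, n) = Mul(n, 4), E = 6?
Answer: Rational(279792529, 6724) ≈ 41611.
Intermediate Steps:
Function('L')(o, h) = Mul(6, h) (Function('L')(o, h) = Mul(h, 6) = Mul(6, h))
Function('b')(l, n) = Mul(4, n)
D = 204 (D = Add(-6, Mul(3, 70)) = Add(-6, 210) = 204)
u = Rational(-1, 82) (u = Pow(Add(Mul(4, Mul(6, 2)), -130), -1) = Pow(Add(Mul(4, 12), -130), -1) = Pow(Add(48, -130), -1) = Pow(-82, -1) = Rational(-1, 82) ≈ -0.012195)
Pow(Add(u, D), 2) = Pow(Add(Rational(-1, 82), 204), 2) = Pow(Rational(16727, 82), 2) = Rational(279792529, 6724)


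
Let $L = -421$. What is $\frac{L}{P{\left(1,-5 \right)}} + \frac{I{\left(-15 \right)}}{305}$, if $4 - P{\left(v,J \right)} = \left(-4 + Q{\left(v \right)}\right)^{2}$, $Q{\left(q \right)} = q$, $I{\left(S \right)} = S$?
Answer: $\frac{25666}{305} \approx 84.151$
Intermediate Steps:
$P{\left(v,J \right)} = 4 - \left(-4 + v\right)^{2}$
$\frac{L}{P{\left(1,-5 \right)}} + \frac{I{\left(-15 \right)}}{305} = - \frac{421}{4 - \left(-4 + 1\right)^{2}} - \frac{15}{305} = - \frac{421}{4 - \left(-3\right)^{2}} - \frac{3}{61} = - \frac{421}{4 - 9} - \frac{3}{61} = - \frac{421}{-5} - \frac{3}{61} = \left(-421\right) \left(- \frac{1}{5}\right) - \frac{3}{61} = \frac{421}{5} - \frac{3}{61} = \frac{25666}{305}$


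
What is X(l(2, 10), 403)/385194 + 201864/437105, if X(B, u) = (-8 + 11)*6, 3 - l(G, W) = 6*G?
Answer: 12960778251/28061703895 ≈ 0.46187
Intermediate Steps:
l(G, W) = 3 - 6*G
X(B, u) = 18 (X(B, u) = 3*6 = 18)
X(l(2, 10), 403)/385194 + 201864/437105 = 18/385194 + 201864/437105 = 18*(1/385194) + 201864*(1/437105) = 3/64199 + 201864/437105 = 12960778251/28061703895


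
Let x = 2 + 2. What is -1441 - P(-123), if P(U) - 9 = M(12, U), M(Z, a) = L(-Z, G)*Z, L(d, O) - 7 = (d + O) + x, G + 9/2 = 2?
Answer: -1408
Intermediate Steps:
x = 4
G = -5/2 (G = -9/2 + 2 = -5/2 ≈ -2.5000)
L(d, O) = 11 + O + d (L(d, O) = 7 + ((d + O) + 4) = 7 + ((O + d) + 4) = 7 + (4 + O + d) = 11 + O + d)
M(Z, a) = Z*(17/2 - Z) (M(Z, a) = (11 - 5/2 - Z)*Z = (17/2 - Z)*Z = Z*(17/2 - Z))
P(U) = -33 (P(U) = 9 + (½)*12*(17 - 2*12) = 9 + (½)*12*(17 - 24) = 9 + (½)*12*(-7) = 9 - 42 = -33)
-1441 - P(-123) = -1441 - 1*(-33) = -1441 + 33 = -1408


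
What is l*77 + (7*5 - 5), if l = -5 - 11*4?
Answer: -3743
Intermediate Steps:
l = -49 (l = -5 - 44 = -49)
l*77 + (7*5 - 5) = -49*77 + (7*5 - 5) = -3773 + (35 - 5) = -3773 + 30 = -3743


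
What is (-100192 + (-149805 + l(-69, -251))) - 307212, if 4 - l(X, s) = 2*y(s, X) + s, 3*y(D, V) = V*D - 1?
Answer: -1705498/3 ≈ -5.6850e+5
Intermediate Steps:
y(D, V) = -1/3 + D*V/3 (y(D, V) = (V*D - 1)/3 = (D*V - 1)/3 = (-1 + D*V)/3 = -1/3 + D*V/3)
l(X, s) = 14/3 - s - 2*X*s/3 (l(X, s) = 4 - (2*(-1/3 + s*X/3) + s) = 4 - (2*(-1/3 + X*s/3) + s) = 4 - ((-2/3 + 2*X*s/3) + s) = 4 - (-2/3 + s + 2*X*s/3) = 4 + (2/3 - s - 2*X*s/3) = 14/3 - s - 2*X*s/3)
(-100192 + (-149805 + l(-69, -251))) - 307212 = (-100192 + (-149805 + (14/3 - 1*(-251) - 2/3*(-69)*(-251)))) - 307212 = (-100192 + (-149805 + (14/3 + 251 - 11546))) - 307212 = (-100192 + (-149805 - 33871/3)) - 307212 = (-100192 - 483286/3) - 307212 = -783862/3 - 307212 = -1705498/3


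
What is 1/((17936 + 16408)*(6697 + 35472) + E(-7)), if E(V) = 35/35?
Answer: 1/1448252137 ≈ 6.9049e-10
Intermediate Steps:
E(V) = 1 (E(V) = 35*(1/35) = 1)
1/((17936 + 16408)*(6697 + 35472) + E(-7)) = 1/((17936 + 16408)*(6697 + 35472) + 1) = 1/(34344*42169 + 1) = 1/(1448252136 + 1) = 1/1448252137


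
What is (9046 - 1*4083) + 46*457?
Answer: 25985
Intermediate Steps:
(9046 - 1*4083) + 46*457 = (9046 - 4083) + 21022 = 4963 + 21022 = 25985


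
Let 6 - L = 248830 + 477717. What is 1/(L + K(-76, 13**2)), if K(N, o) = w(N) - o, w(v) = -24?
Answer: -1/726734 ≈ -1.3760e-6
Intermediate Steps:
K(N, o) = -24 - o
L = -726541 (L = 6 - (248830 + 477717) = 6 - 1*726547 = 6 - 726547 = -726541)
1/(L + K(-76, 13**2)) = 1/(-726541 + (-24 - 1*13**2)) = 1/(-726541 + (-24 - 1*169)) = 1/(-726541 + (-24 - 169)) = 1/(-726541 - 193) = 1/(-726734) = -1/726734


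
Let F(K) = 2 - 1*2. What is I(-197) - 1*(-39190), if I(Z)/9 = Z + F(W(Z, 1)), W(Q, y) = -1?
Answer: 37417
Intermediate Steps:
F(K) = 0 (F(K) = 2 - 2 = 0)
I(Z) = 9*Z (I(Z) = 9*(Z + 0) = 9*Z)
I(-197) - 1*(-39190) = 9*(-197) - 1*(-39190) = -1773 + 39190 = 37417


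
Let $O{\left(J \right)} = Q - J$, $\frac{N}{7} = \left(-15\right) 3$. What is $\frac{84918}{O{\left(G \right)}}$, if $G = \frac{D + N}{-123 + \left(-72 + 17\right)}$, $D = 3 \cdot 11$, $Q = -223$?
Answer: $- \frac{3778851}{9994} \approx -378.11$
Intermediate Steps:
$N = -315$ ($N = 7 \left(\left(-15\right) 3\right) = 7 \left(-45\right) = -315$)
$D = 33$
$G = \frac{141}{89}$ ($G = \frac{33 - 315}{-123 + \left(-72 + 17\right)} = - \frac{282}{-123 - 55} = - \frac{282}{-178} = \left(-282\right) \left(- \frac{1}{178}\right) = \frac{141}{89} \approx 1.5843$)
$O{\left(J \right)} = -223 - J$
$\frac{84918}{O{\left(G \right)}} = \frac{84918}{-223 - \frac{141}{89}} = \frac{84918}{- \frac{19988}{89}} = 84918 \left(- \frac{89}{19988}\right) = - \frac{3778851}{9994}$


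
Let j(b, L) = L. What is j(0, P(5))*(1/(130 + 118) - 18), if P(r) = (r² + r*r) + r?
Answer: -245465/248 ≈ -989.78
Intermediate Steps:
P(r) = r + 2*r² (P(r) = (r² + r²) + r = 2*r² + r = r + 2*r²)
j(0, P(5))*(1/(130 + 118) - 18) = (5*(1 + 2*5))*(1/(130 + 118) - 18) = (5*(1 + 10))*(1/248 - 18) = (5*11)*(1/248 - 18) = 55*(-4463/248) = -245465/248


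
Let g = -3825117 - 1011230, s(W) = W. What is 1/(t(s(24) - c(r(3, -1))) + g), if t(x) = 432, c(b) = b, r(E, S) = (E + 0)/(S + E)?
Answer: -1/4835915 ≈ -2.0679e-7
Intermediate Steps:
r(E, S) = E/(E + S)
g = -4836347
1/(t(s(24) - c(r(3, -1))) + g) = 1/(432 - 4836347) = 1/(-4835915) = -1/4835915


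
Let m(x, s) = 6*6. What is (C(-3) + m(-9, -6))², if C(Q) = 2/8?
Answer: 21025/16 ≈ 1314.1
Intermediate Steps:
m(x, s) = 36
C(Q) = ¼ (C(Q) = 2*(⅛) = ¼)
(C(-3) + m(-9, -6))² = (¼ + 36)² = (145/4)² = 21025/16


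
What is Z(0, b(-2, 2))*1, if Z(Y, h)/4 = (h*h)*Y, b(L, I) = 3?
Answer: 0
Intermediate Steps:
Z(Y, h) = 4*Y*h² (Z(Y, h) = 4*((h*h)*Y) = 4*(h²*Y) = 4*(Y*h²) = 4*Y*h²)
Z(0, b(-2, 2))*1 = (4*0*3²)*1 = (4*0*9)*1 = 0*1 = 0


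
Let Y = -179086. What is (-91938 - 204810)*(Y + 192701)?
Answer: -4040224020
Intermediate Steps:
(-91938 - 204810)*(Y + 192701) = (-91938 - 204810)*(-179086 + 192701) = -296748*13615 = -4040224020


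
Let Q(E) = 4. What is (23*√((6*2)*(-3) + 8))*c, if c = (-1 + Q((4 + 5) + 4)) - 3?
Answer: 0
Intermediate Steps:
c = 0 (c = (-1 + 4) - 3 = 3 - 3 = 0)
(23*√((6*2)*(-3) + 8))*c = (23*√((6*2)*(-3) + 8))*0 = (23*√(12*(-3) + 8))*0 = (23*√(-36 + 8))*0 = (23*√(-28))*0 = (23*(2*I*√7))*0 = (46*I*√7)*0 = 0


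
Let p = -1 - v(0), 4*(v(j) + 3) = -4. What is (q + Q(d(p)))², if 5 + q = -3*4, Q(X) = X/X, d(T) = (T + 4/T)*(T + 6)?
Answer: 256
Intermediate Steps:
v(j) = -4 (v(j) = -3 + (¼)*(-4) = -3 - 1 = -4)
p = 3 (p = -1 - 1*(-4) = -1 + 4 = 3)
d(T) = (6 + T)*(T + 4/T) (d(T) = (T + 4/T)*(6 + T) = (6 + T)*(T + 4/T))
Q(X) = 1
q = -17 (q = -5 - 3*4 = -5 - 12 = -17)
(q + Q(d(p)))² = (-17 + 1)² = (-16)² = 256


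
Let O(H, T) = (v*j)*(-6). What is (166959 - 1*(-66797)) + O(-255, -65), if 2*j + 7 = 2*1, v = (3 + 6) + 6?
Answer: 233981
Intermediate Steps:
v = 15 (v = 9 + 6 = 15)
j = -5/2 (j = -7/2 + (2*1)/2 = -7/2 + (½)*2 = -7/2 + 1 = -5/2 ≈ -2.5000)
O(H, T) = 225 (O(H, T) = (15*(-5/2))*(-6) = -75/2*(-6) = 225)
(166959 - 1*(-66797)) + O(-255, -65) = (166959 - 1*(-66797)) + 225 = (166959 + 66797) + 225 = 233756 + 225 = 233981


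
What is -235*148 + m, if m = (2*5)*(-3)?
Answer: -34810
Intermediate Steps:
m = -30 (m = 10*(-3) = -30)
-235*148 + m = -235*148 - 30 = -34780 - 30 = -34810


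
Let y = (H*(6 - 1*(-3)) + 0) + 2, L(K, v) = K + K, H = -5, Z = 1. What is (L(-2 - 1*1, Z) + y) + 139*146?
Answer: 20245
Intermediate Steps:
L(K, v) = 2*K
y = -43 (y = (-5*(6 - 1*(-3)) + 0) + 2 = (-5*(6 + 3) + 0) + 2 = (-5*9 + 0) + 2 = (-45 + 0) + 2 = -45 + 2 = -43)
(L(-2 - 1*1, Z) + y) + 139*146 = (2*(-2 - 1*1) - 43) + 139*146 = (2*(-2 - 1) - 43) + 20294 = (2*(-3) - 43) + 20294 = (-6 - 43) + 20294 = -49 + 20294 = 20245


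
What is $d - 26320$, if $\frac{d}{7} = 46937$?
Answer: $302239$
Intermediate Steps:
$d = 328559$ ($d = 7 \cdot 46937 = 328559$)
$d - 26320 = 328559 - 26320 = 302239$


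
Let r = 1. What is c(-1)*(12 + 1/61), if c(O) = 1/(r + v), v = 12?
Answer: 733/793 ≈ 0.92434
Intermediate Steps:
c(O) = 1/13 (c(O) = 1/(1 + 12) = 1/13)
c(-1)*(12 + 1/61) = (12 + 1/61)/13 = (1/13)*(733/61) = 733/793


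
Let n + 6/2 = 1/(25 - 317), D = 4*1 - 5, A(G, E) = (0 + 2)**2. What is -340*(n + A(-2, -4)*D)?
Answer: 173825/73 ≈ 2381.2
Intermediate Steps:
A(G, E) = 4 (A(G, E) = 2**2 = 4)
D = -1 (D = 4 - 5 = -1)
n = -877/292 (n = -3 + 1/(25 - 317) = -3 + 1/(-292) = -3 - 1/292 = -877/292 ≈ -3.0034)
-340*(n + A(-2, -4)*D) = -340*(-877/292 + 4*(-1)) = -340*(-877/292 - 4) = -340*(-2045/292) = 173825/73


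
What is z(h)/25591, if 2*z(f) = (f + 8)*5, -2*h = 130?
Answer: -285/51182 ≈ -0.0055684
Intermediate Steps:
h = -65 (h = -½*130 = -65)
z(f) = 20 + 5*f/2 (z(f) = ((f + 8)*5)/2 = ((8 + f)*5)/2 = (40 + 5*f)/2 = 20 + 5*f/2)
z(h)/25591 = (20 + (5/2)*(-65))/25591 = (20 - 325/2)*(1/25591) = -285/2*1/25591 = -285/51182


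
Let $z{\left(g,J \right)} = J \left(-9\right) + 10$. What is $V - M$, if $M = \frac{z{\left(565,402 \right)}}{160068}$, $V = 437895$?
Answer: $\frac{17523245117}{40017} \approx 4.379 \cdot 10^{5}$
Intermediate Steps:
$z{\left(g,J \right)} = 10 - 9 J$ ($z{\left(g,J \right)} = - 9 J + 10 = 10 - 9 J$)
$M = - \frac{902}{40017}$ ($M = \frac{10 - 3618}{160068} = \left(10 - 3618\right) \frac{1}{160068} = \left(-3608\right) \frac{1}{160068} = - \frac{902}{40017} \approx -0.02254$)
$V - M = 437895 - - \frac{902}{40017} = 437895 + \frac{902}{40017} = \frac{17523245117}{40017}$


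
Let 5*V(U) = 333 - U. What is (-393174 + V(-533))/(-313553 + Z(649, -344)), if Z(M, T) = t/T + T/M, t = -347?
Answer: 438698933024/350012408505 ≈ 1.2534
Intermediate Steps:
V(U) = 333/5 - U/5 (V(U) = (333 - U)/5 = 333/5 - U/5)
Z(M, T) = -347/T + T/M
(-393174 + V(-533))/(-313553 + Z(649, -344)) = (-393174 + (333/5 - ⅕*(-533)))/(-313553 + (-347/(-344) - 344/649)) = (-393174 + (333/5 + 533/5))/(-313553 + (-347*(-1/344) - 344*1/649)) = (-393174 + 866/5)/(-313553 + (347/344 - 344/649)) = -1965004/(5*(-313553 + 106867/223256)) = -1965004/(5*(-70002481701/223256)) = -1965004/5*(-223256/70002481701) = 438698933024/350012408505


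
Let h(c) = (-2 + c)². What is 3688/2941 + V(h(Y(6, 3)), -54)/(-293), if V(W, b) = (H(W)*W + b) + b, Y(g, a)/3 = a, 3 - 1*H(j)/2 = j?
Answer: 14656240/861713 ≈ 17.008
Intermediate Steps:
H(j) = 6 - 2*j
Y(g, a) = 3*a
V(W, b) = 2*b + W*(6 - 2*W) (V(W, b) = ((6 - 2*W)*W + b) + b = (W*(6 - 2*W) + b) + b = (b + W*(6 - 2*W)) + b = 2*b + W*(6 - 2*W))
3688/2941 + V(h(Y(6, 3)), -54)/(-293) = 3688/2941 + (2*(-54) - 2*(-2 + 3*3)²*(-3 + (-2 + 3*3)²))/(-293) = 3688*(1/2941) + (-108 - 2*(-2 + 9)²*(-3 + (-2 + 9)²))*(-1/293) = 3688/2941 + (-108 - 2*7²*(-3 + 7²))*(-1/293) = 3688/2941 + (-108 - 2*49*(-3 + 49))*(-1/293) = 3688/2941 + (-108 - 2*49*46)*(-1/293) = 3688/2941 + (-108 - 4508)*(-1/293) = 3688/2941 - 4616*(-1/293) = 3688/2941 + 4616/293 = 14656240/861713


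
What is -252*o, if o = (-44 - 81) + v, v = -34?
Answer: 40068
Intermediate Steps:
o = -159 (o = (-44 - 81) - 34 = -125 - 34 = -159)
-252*o = -252*(-159) = 40068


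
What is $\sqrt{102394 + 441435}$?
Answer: $\sqrt{543829} \approx 737.45$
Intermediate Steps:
$\sqrt{102394 + 441435} = \sqrt{543829}$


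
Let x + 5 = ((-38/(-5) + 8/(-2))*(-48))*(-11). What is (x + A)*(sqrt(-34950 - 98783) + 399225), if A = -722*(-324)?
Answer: 94146756555 + 1179119*I*sqrt(133733)/5 ≈ 9.4147e+10 + 8.624e+7*I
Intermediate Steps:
A = 233928
x = 9479/5 (x = -5 + ((-38/(-5) + 8/(-2))*(-48))*(-11) = -5 + ((-38*(-1/5) + 8*(-1/2))*(-48))*(-11) = -5 + ((38/5 - 4)*(-48))*(-11) = -5 + ((18/5)*(-48))*(-11) = -5 - 864/5*(-11) = -5 + 9504/5 = 9479/5 ≈ 1895.8)
(x + A)*(sqrt(-34950 - 98783) + 399225) = (9479/5 + 233928)*(sqrt(-34950 - 98783) + 399225) = 1179119*(sqrt(-133733) + 399225)/5 = 1179119*(I*sqrt(133733) + 399225)/5 = 1179119*(399225 + I*sqrt(133733))/5 = 94146756555 + 1179119*I*sqrt(133733)/5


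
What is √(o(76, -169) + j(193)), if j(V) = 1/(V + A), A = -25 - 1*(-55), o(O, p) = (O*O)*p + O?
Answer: I*√48538885349/223 ≈ 987.96*I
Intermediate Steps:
o(O, p) = O + p*O² (o(O, p) = O²*p + O = p*O² + O = O + p*O²)
A = 30 (A = -25 + 55 = 30)
j(V) = 1/(30 + V) (j(V) = 1/(V + 30) = 1/(30 + V))
√(o(76, -169) + j(193)) = √(76*(1 + 76*(-169)) + 1/(30 + 193)) = √(76*(1 - 12844) + 1/223) = √(76*(-12843) + 1/223) = √(-976068 + 1/223) = √(-217663163/223) = I*√48538885349/223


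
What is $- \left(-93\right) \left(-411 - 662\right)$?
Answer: $-99789$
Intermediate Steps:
$- \left(-93\right) \left(-411 - 662\right) = - \left(-93\right) \left(-1073\right) = \left(-1\right) 99789 = -99789$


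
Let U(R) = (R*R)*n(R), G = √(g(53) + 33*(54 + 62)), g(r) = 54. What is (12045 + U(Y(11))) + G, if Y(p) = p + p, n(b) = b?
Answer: 22693 + √3882 ≈ 22755.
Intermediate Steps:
Y(p) = 2*p
G = √3882 (G = √(54 + 33*(54 + 62)) = √(54 + 33*116) = √(54 + 3828) = √3882 ≈ 62.306)
U(R) = R³ (U(R) = (R*R)*R = R²*R = R³)
(12045 + U(Y(11))) + G = (12045 + (2*11)³) + √3882 = (12045 + 22³) + √3882 = (12045 + 10648) + √3882 = 22693 + √3882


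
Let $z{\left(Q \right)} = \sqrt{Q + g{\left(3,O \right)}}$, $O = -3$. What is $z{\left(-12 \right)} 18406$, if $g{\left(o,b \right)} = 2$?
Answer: $18406 i \sqrt{10} \approx 58205.0 i$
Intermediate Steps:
$z{\left(Q \right)} = \sqrt{2 + Q}$ ($z{\left(Q \right)} = \sqrt{Q + 2} = \sqrt{2 + Q}$)
$z{\left(-12 \right)} 18406 = \sqrt{2 - 12} \cdot 18406 = \sqrt{-10} \cdot 18406 = i \sqrt{10} \cdot 18406 = 18406 i \sqrt{10}$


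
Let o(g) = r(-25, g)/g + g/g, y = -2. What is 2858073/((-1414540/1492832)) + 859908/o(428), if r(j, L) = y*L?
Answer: -1370749273764/353635 ≈ -3.8762e+6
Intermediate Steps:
r(j, L) = -2*L
o(g) = -1 (o(g) = (-2*g)/g + g/g = -2 + 1 = -1)
2858073/((-1414540/1492832)) + 859908/o(428) = 2858073/((-1414540/1492832)) + 859908/(-1) = 2858073/((-1414540*1/1492832)) + 859908*(-1) = 2858073/(-353635/373208) - 859908 = 2858073*(-373208/353635) - 859908 = -1066655708184/353635 - 859908 = -1370749273764/353635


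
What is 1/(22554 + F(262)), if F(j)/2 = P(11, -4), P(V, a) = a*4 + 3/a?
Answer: 2/45041 ≈ 4.4404e-5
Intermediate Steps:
P(V, a) = 3/a + 4*a (P(V, a) = 4*a + 3/a = 3/a + 4*a)
F(j) = -67/2 (F(j) = 2*(3/(-4) + 4*(-4)) = 2*(3*(-¼) - 16) = 2*(-¾ - 16) = 2*(-67/4) = -67/2)
1/(22554 + F(262)) = 1/(22554 - 67/2) = 1/(45041/2) = 2/45041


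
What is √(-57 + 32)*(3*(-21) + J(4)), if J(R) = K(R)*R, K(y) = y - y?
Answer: -315*I ≈ -315.0*I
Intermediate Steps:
K(y) = 0
J(R) = 0 (J(R) = 0*R = 0)
√(-57 + 32)*(3*(-21) + J(4)) = √(-57 + 32)*(3*(-21) + 0) = √(-25)*(-63 + 0) = (5*I)*(-63) = -315*I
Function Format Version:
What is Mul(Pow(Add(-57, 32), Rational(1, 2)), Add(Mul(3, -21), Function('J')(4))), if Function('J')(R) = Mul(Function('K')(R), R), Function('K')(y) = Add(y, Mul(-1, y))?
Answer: Mul(-315, I) ≈ Mul(-315.00, I)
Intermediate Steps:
Function('K')(y) = 0
Function('J')(R) = 0 (Function('J')(R) = Mul(0, R) = 0)
Mul(Pow(Add(-57, 32), Rational(1, 2)), Add(Mul(3, -21), Function('J')(4))) = Mul(Pow(Add(-57, 32), Rational(1, 2)), Add(Mul(3, -21), 0)) = Mul(Pow(-25, Rational(1, 2)), Add(-63, 0)) = Mul(Mul(5, I), -63) = Mul(-315, I)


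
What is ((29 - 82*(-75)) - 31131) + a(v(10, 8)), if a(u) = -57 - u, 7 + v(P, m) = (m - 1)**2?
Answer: -25051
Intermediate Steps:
v(P, m) = -7 + (-1 + m)**2 (v(P, m) = -7 + (m - 1)**2 = -7 + (-1 + m)**2)
((29 - 82*(-75)) - 31131) + a(v(10, 8)) = ((29 - 82*(-75)) - 31131) + (-57 - (-7 + (-1 + 8)**2)) = ((29 + 6150) - 31131) + (-57 - (-7 + 7**2)) = (6179 - 31131) + (-57 - (-7 + 49)) = -24952 + (-57 - 1*42) = -24952 + (-57 - 42) = -24952 - 99 = -25051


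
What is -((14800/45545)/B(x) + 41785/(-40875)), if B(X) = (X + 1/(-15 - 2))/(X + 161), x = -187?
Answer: 1285436263/1315567325 ≈ 0.97710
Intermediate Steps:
B(X) = (-1/17 + X)/(161 + X) (B(X) = (X + 1/(-17))/(161 + X) = (X - 1/17)/(161 + X) = (-1/17 + X)/(161 + X))
-((14800/45545)/B(x) + 41785/(-40875)) = -((14800/45545)/(((-1/17 - 187)/(161 - 187))) + 41785/(-40875)) = -((14800*(1/45545))/((-3180/17/(-26))) + 41785*(-1/40875)) = -(2960/(9109*((-1/26*(-3180/17)))) - 8357/8175) = -(2960/(9109*(1590/221)) - 8357/8175) = -((2960/9109)*(221/1590) - 8357/8175) = -(65416/1448331 - 8357/8175) = -1*(-1285436263/1315567325) = 1285436263/1315567325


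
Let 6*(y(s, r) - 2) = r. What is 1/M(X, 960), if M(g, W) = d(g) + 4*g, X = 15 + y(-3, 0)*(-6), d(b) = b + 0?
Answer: 1/15 ≈ 0.066667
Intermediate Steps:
d(b) = b
y(s, r) = 2 + r/6
X = 3 (X = 15 + (2 + (1/6)*0)*(-6) = 15 + (2 + 0)*(-6) = 15 + 2*(-6) = 15 - 12 = 3)
M(g, W) = 5*g (M(g, W) = g + 4*g = 5*g)
1/M(X, 960) = 1/(5*3) = 1/15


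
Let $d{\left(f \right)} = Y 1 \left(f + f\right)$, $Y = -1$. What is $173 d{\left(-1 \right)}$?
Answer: $346$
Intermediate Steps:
$d{\left(f \right)} = - 2 f$ ($d{\left(f \right)} = \left(-1\right) 1 \left(f + f\right) = - 2 f$)
$173 d{\left(-1 \right)} = 173 \left(\left(-2\right) \left(-1\right)\right) = 173 \cdot 2 = 346$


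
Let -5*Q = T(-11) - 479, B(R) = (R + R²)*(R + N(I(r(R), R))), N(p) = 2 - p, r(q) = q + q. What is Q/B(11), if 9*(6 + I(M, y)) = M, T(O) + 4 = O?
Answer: 741/16390 ≈ 0.045210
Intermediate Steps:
r(q) = 2*q
T(O) = -4 + O
I(M, y) = -6 + M/9
B(R) = (8 + 7*R/9)*(R + R²) (B(R) = (R + R²)*(R + (2 - (-6 + (2*R)/9))) = (R + R²)*(R + (2 - (-6 + 2*R/9))) = (R + R²)*(R + (2 + (6 - 2*R/9))) = (R + R²)*(R + (8 - 2*R/9)) = (R + R²)*(8 + 7*R/9) = (8 + 7*R/9)*(R + R²))
Q = 494/5 (Q = -((-4 - 11) - 479)/5 = -(-15 - 479)/5 = -⅕*(-494) = 494/5 ≈ 98.800)
Q/B(11) = 494/(5*(((⅑)*11*(72 + 7*11² + 79*11)))) = 494/(5*(((⅑)*11*(72 + 7*121 + 869)))) = 494/(5*(((⅑)*11*(72 + 847 + 869)))) = 494/(5*(((⅑)*11*1788))) = 494/(5*(6556/3)) = (494/5)*(3/6556) = 741/16390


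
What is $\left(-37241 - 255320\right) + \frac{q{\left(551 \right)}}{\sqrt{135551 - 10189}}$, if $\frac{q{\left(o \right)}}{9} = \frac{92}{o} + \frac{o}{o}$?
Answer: $-292561 + \frac{5787 \sqrt{125362}}{69074462} \approx -2.9256 \cdot 10^{5}$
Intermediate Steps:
$q{\left(o \right)} = 9 + \frac{828}{o}$ ($q{\left(o \right)} = 9 \left(\frac{92}{o} + \frac{o}{o}\right) = 9 \left(\frac{92}{o} + 1\right) = 9 \left(1 + \frac{92}{o}\right) = 9 + \frac{828}{o}$)
$\left(-37241 - 255320\right) + \frac{q{\left(551 \right)}}{\sqrt{135551 - 10189}} = \left(-37241 - 255320\right) + \frac{9 + \frac{828}{551}}{\sqrt{135551 - 10189}} = -292561 + \frac{9 + 828 \cdot \frac{1}{551}}{\sqrt{125362}} = -292561 + \left(9 + \frac{828}{551}\right) \frac{\sqrt{125362}}{125362} = -292561 + \frac{5787 \frac{\sqrt{125362}}{125362}}{551} = -292561 + \frac{5787 \sqrt{125362}}{69074462}$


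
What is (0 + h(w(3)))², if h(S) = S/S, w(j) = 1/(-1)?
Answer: 1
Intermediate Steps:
w(j) = -1
h(S) = 1
(0 + h(w(3)))² = (0 + 1)² = 1² = 1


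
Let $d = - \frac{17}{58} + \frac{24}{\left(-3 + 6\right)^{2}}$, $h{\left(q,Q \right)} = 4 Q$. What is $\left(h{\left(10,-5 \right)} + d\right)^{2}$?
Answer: $\frac{9406489}{30276} \approx 310.69$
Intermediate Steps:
$d = \frac{413}{174}$ ($d = \left(-17\right) \frac{1}{58} + \frac{24}{3^{2}} = - \frac{17}{58} + \frac{24}{9} = - \frac{17}{58} + 24 \cdot \frac{1}{9} = - \frac{17}{58} + \frac{8}{3} = \frac{413}{174} \approx 2.3736$)
$\left(h{\left(10,-5 \right)} + d\right)^{2} = \left(4 \left(-5\right) + \frac{413}{174}\right)^{2} = \left(-20 + \frac{413}{174}\right)^{2} = \left(- \frac{3067}{174}\right)^{2} = \frac{9406489}{30276}$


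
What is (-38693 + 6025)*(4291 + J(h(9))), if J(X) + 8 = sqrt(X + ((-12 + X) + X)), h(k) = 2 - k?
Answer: -139917044 - 32668*I*sqrt(33) ≈ -1.3992e+8 - 1.8766e+5*I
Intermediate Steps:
J(X) = -8 + sqrt(-12 + 3*X) (J(X) = -8 + sqrt(X + ((-12 + X) + X)) = -8 + sqrt(X + (-12 + 2*X)) = -8 + sqrt(-12 + 3*X))
(-38693 + 6025)*(4291 + J(h(9))) = (-38693 + 6025)*(4291 + (-8 + sqrt(-12 + 3*(2 - 1*9)))) = -32668*(4291 + (-8 + sqrt(-12 + 3*(2 - 9)))) = -32668*(4291 + (-8 + sqrt(-12 + 3*(-7)))) = -32668*(4291 + (-8 + sqrt(-12 - 21))) = -32668*(4291 + (-8 + sqrt(-33))) = -32668*(4291 + (-8 + I*sqrt(33))) = -32668*(4283 + I*sqrt(33)) = -139917044 - 32668*I*sqrt(33)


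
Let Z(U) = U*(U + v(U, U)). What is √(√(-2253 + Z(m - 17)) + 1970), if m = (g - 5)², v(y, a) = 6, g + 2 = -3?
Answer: √(1970 + √5134) ≈ 45.185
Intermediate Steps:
g = -5 (g = -2 - 3 = -5)
m = 100 (m = (-5 - 5)² = (-10)² = 100)
Z(U) = U*(6 + U) (Z(U) = U*(U + 6) = U*(6 + U))
√(√(-2253 + Z(m - 17)) + 1970) = √(√(-2253 + (100 - 17)*(6 + (100 - 17))) + 1970) = √(√(-2253 + 83*(6 + 83)) + 1970) = √(√(-2253 + 83*89) + 1970) = √(√(-2253 + 7387) + 1970) = √(√5134 + 1970) = √(1970 + √5134)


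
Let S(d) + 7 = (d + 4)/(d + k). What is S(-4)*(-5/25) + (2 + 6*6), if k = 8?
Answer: 197/5 ≈ 39.400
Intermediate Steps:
S(d) = -7 + (4 + d)/(8 + d) (S(d) = -7 + (d + 4)/(d + 8) = -7 + (4 + d)/(8 + d))
S(-4)*(-5/25) + (2 + 6*6) = (2*(-26 - 3*(-4))/(8 - 4))*(-5/25) + (2 + 6*6) = (2*(-26 + 12)/4)*(-5*1/25) + (2 + 36) = (2*(¼)*(-14))*(-⅕) + 38 = -7*(-⅕) + 38 = 7/5 + 38 = 197/5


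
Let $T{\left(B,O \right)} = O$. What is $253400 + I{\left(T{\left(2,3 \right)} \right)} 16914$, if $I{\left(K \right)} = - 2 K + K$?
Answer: $202658$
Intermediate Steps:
$I{\left(K \right)} = - K$
$253400 + I{\left(T{\left(2,3 \right)} \right)} 16914 = 253400 + \left(-1\right) 3 \cdot 16914 = 253400 - 50742 = 202658$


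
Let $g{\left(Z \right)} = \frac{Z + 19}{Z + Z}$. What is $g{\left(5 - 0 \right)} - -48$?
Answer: $\frac{252}{5} \approx 50.4$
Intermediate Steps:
$g{\left(Z \right)} = \frac{19 + Z}{2 Z}$
$g{\left(5 - 0 \right)} - -48 = \frac{19 + \left(5 - 0\right)}{2 \left(5 - 0\right)} - -48 = \frac{19 + \left(5 + 0\right)}{2 \left(5 + 0\right)} + 48 = \frac{19 + 5}{2 \cdot 5} + 48 = \frac{1}{2} \cdot \frac{1}{5} \cdot 24 + 48 = \frac{12}{5} + 48 = \frac{252}{5}$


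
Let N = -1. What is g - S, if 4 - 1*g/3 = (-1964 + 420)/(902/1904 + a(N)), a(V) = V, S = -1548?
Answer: -1209368/167 ≈ -7241.7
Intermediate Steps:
g = -1467884/167 (g = 12 - 3*(-1964 + 420)/(902/1904 - 1) = 12 - (-4632)/(902*(1/1904) - 1) = 12 - (-4632)/(451/952 - 1) = 12 - (-4632)/(-501/952) = 12 - (-4632)*(-952)/501 = 12 - 3*1469888/501 = 12 - 1469888/167 = -1467884/167 ≈ -8789.7)
g - S = -1467884/167 - 1*(-1548) = -1467884/167 + 1548 = -1209368/167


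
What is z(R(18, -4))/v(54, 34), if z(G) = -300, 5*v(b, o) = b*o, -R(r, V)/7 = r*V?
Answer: -125/153 ≈ -0.81699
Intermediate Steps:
R(r, V) = -7*V*r (R(r, V) = -7*r*V = -7*V*r)
v(b, o) = b*o/5 (v(b, o) = (b*o)/5 = b*o/5)
z(R(18, -4))/v(54, 34) = -300/((⅕)*54*34) = -300/1836/5 = -300*5/1836 = -125/153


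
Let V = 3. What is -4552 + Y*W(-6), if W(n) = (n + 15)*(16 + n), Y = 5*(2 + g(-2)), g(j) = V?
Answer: -2302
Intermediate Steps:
g(j) = 3
Y = 25 (Y = 5*(2 + 3) = 5*5 = 25)
W(n) = (15 + n)*(16 + n)
-4552 + Y*W(-6) = -4552 + 25*(240 + (-6)² + 31*(-6)) = -4552 + 25*(240 + 36 - 186) = -4552 + 25*90 = -4552 + 2250 = -2302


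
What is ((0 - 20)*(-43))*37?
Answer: 31820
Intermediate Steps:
((0 - 20)*(-43))*37 = -20*(-43)*37 = 860*37 = 31820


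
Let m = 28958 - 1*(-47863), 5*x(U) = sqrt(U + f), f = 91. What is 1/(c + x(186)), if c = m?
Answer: 1920525/147536650748 - 5*sqrt(277)/147536650748 ≈ 1.3017e-5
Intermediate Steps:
x(U) = sqrt(91 + U)/5 (x(U) = sqrt(U + 91)/5 = sqrt(91 + U)/5)
m = 76821 (m = 28958 + 47863 = 76821)
c = 76821
1/(c + x(186)) = 1/(76821 + sqrt(91 + 186)/5) = 1/(76821 + sqrt(277)/5)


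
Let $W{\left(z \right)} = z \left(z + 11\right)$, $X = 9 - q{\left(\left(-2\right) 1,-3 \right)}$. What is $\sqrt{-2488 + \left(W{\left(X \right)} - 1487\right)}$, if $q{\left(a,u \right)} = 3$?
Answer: $i \sqrt{3873} \approx 62.233 i$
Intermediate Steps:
$X = 6$ ($X = 9 - 3 = 6$)
$W{\left(z \right)} = z \left(11 + z\right)$
$\sqrt{-2488 + \left(W{\left(X \right)} - 1487\right)} = \sqrt{-2488 - \left(1487 - 6 \left(11 + 6\right)\right)} = \sqrt{-2488 + \left(6 \cdot 17 - 1487\right)} = \sqrt{-2488 + \left(102 - 1487\right)} = \sqrt{-2488 - 1385} = \sqrt{-3873} = i \sqrt{3873}$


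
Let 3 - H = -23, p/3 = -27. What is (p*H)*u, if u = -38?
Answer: 80028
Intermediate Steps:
p = -81 (p = 3*(-27) = -81)
H = 26 (H = 3 - 1*(-23) = 3 + 23 = 26)
(p*H)*u = -81*26*(-38) = -2106*(-38) = 80028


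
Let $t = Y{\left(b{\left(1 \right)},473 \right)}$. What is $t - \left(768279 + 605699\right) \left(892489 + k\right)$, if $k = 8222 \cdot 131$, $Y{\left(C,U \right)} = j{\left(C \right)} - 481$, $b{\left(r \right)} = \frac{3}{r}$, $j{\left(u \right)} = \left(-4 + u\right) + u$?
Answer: $-2706147223917$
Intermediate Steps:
$j{\left(u \right)} = -4 + 2 u$
$Y{\left(C,U \right)} = -485 + 2 C$ ($Y{\left(C,U \right)} = \left(-4 + 2 C\right) - 481 = -485 + 2 C$)
$t = -479$ ($t = -485 + 2 \cdot \frac{3}{1} = -485 + 2 \cdot 3 \cdot 1 = -485 + 2 \cdot 3 = -485 + 6 = -479$)
$k = 1077082$
$t - \left(768279 + 605699\right) \left(892489 + k\right) = -479 - \left(768279 + 605699\right) \left(892489 + 1077082\right) = -479 - 1373978 \cdot 1969571 = -479 - 2706147223438 = -2706147223917$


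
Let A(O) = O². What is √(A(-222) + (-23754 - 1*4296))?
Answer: √21234 ≈ 145.72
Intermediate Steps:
√(A(-222) + (-23754 - 1*4296)) = √((-222)² + (-23754 - 1*4296)) = √(49284 + (-23754 - 4296)) = √(49284 - 28050) = √21234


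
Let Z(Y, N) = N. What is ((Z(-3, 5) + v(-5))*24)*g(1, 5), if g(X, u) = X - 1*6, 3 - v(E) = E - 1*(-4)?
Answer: -1080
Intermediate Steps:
v(E) = -1 - E (v(E) = 3 - (E - 1*(-4)) = 3 - (E + 4) = 3 - (4 + E) = 3 + (-4 - E) = -1 - E)
g(X, u) = -6 + X (g(X, u) = X - 6 = -6 + X)
((Z(-3, 5) + v(-5))*24)*g(1, 5) = ((5 + (-1 - 1*(-5)))*24)*(-6 + 1) = ((5 + (-1 + 5))*24)*(-5) = ((5 + 4)*24)*(-5) = (9*24)*(-5) = 216*(-5) = -1080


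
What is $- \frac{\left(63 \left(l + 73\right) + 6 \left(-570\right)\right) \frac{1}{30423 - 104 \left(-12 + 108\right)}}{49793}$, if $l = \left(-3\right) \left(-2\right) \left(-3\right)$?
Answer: $- \frac{5}{113079903} \approx -4.4217 \cdot 10^{-8}$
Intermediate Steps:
$l = -18$ ($l = 6 \left(-3\right) = -18$)
$- \frac{\left(63 \left(l + 73\right) + 6 \left(-570\right)\right) \frac{1}{30423 - 104 \left(-12 + 108\right)}}{49793} = - \frac{\left(63 \left(-18 + 73\right) + 6 \left(-570\right)\right) \frac{1}{30423 - 104 \left(-12 + 108\right)}}{49793} = - \frac{\left(63 \cdot 55 - 3420\right) \frac{1}{30423 - 9984}}{49793} = - \frac{\left(3465 - 3420\right) \frac{1}{30423 - 9984}}{49793} = - \frac{45 \cdot \frac{1}{20439}}{49793} = - \frac{5}{2271 \cdot 49793} = \left(-1\right) \frac{5}{113079903} = - \frac{5}{113079903}$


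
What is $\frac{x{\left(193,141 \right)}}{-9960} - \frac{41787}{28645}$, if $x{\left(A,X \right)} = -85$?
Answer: $- \frac{82752739}{57060840} \approx -1.4503$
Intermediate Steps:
$\frac{x{\left(193,141 \right)}}{-9960} - \frac{41787}{28645} = - \frac{85}{-9960} - \frac{41787}{28645} = \left(-85\right) \left(- \frac{1}{9960}\right) - \frac{41787}{28645} = \frac{17}{1992} - \frac{41787}{28645} = - \frac{82752739}{57060840}$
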